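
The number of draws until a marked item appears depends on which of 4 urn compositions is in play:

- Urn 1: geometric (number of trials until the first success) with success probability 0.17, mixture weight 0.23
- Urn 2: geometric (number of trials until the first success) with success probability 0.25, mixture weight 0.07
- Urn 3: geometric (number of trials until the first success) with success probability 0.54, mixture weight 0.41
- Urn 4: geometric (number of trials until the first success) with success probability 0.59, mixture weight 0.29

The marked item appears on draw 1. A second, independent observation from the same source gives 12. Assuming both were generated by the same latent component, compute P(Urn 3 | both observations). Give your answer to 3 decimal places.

The responsibility of component k is π_k f_k(x) divided by Σ_j π_j f_j(x).
Since both observations come from the same component, the likelihood for component k is f_k(x₁)·f_k(x₂).
  L_1 = [0.17] × [0.0218931] = 0.00372183
  L_2 = [0.25] × [0.0105588] = 0.0026397
  L_3 = [0.54] × [0.000105373] = 5.69015e-05
  L_4 = [0.59] × [3.24694e-05] = 1.9157e-05
Weight by the priors:
  π_1·L_1 = 0.23 × 0.00372183 = 0.000856022
  π_2·L_2 = 0.07 × 0.0026397 = 0.000184779
  π_3·L_3 = 0.41 × 5.69015e-05 = 2.33296e-05
  π_4·L_4 = 0.29 × 1.9157e-05 = 5.55552e-06
Denominator: 0.000856022 + 0.000184779 + 2.33296e-05 + 5.55552e-06 = 0.00106969
P(Urn 3 | x) = 2.33296e-05 / 0.00106969 ≈ 0.022

0.022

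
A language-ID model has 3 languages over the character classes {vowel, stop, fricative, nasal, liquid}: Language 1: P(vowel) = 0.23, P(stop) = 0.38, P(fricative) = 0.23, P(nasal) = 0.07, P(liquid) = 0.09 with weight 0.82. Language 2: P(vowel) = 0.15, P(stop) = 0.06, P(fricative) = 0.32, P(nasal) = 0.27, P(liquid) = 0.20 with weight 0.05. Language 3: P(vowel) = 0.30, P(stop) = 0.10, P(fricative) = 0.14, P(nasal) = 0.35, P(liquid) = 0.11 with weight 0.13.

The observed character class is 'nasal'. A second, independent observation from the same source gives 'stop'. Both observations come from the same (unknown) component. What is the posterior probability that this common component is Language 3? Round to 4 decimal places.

0.1675

P(component k | x) = P(Z=k)·f_k(x) / marginal(x), where marginal(x) = Σ_j P(Z=j)·f_j(x).
Since both observations come from the same component, the likelihood for component k is f_k(x₁)·f_k(x₂).
  f_1 = [P(nasal | comp) = 0.07] × [0.38] = 0.0266
  f_2 = [P(nasal | comp) = 0.27] × [0.06] = 0.0162
  f_3 = [P(nasal | comp) = 0.35] × [0.1] = 0.035
Unnormalised posteriors:
  P(Z=1)·f_1 = 0.82 × 0.0266 = 0.021812
  P(Z=2)·f_2 = 0.05 × 0.0162 = 0.00081
  P(Z=3)·f_3 = 0.13 × 0.035 = 0.00455
Evidence: 0.021812 + 0.00081 + 0.00455 = 0.027172
P(Language 3 | x₁, x₂) = 0.00455 / 0.027172 ≈ 0.1675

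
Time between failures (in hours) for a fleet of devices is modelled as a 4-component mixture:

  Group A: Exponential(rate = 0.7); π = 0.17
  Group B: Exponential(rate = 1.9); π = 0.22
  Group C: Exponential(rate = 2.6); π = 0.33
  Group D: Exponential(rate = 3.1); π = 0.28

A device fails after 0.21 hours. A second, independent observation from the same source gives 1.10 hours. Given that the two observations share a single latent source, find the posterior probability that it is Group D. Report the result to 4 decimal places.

0.2112

Apply Bayes' rule: the posterior for each component is proportional to its prior times its likelihood at x.
Since both observations come from the same component, the likelihood for component k is f_k(x₁)·f_k(x₂).
  L_A = [0.604306] × [0.324109] = 0.195861
  L_B = [1.27488] × [0.235006] = 0.299604
  L_C = [1.50608] × [0.148899] = 0.224254
  L_D = [1.61672] × [0.102428] = 0.165597
Weight by the priors:
  P(Z=A)·L_A = 0.17 × 0.195861 = 0.0332964
  P(Z=B)·L_B = 0.22 × 0.299604 = 0.065913
  P(Z=C)·L_C = 0.33 × 0.224254 = 0.0740037
  P(Z=D)·L_D = 0.28 × 0.165597 = 0.0463673
Marginal: 0.0332964 + 0.065913 + 0.0740037 + 0.0463673 = 0.21958
P(Group D | x₁, x₂) ≈ 0.2112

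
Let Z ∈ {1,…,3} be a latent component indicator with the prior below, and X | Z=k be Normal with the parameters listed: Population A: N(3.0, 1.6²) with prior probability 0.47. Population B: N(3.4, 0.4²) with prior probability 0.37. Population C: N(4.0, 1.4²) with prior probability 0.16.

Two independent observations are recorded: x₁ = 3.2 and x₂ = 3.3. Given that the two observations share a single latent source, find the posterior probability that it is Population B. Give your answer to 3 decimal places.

0.892

Posterior ∝ prior × likelihood, so P(k | x) ∝ π_k f_k(x); normalise over all components.
Since both observations come from the same component, the likelihood for component k is f_k(x₁)·f_k(x₂).
  p_A = [(1/(1.6·√(2π)))·exp(−(3.2−3.0)²/(2·1.6²)) = 0.249339·exp(-0.00781) = 0.247399] × [0.244994] = 0.0606112
  p_B = [(1/(0.4·√(2π)))·exp(−(3.2−3.4)²/(2·0.4²)) = 0.997356·exp(-0.12500) = 0.880163] × [0.96667] = 0.850828
  p_C = [(1/(1.4·√(2π)))·exp(−(3.2−4.0)²/(2·1.4²)) = 0.284959·exp(-0.16327) = 0.242034] × [0.251475] = 0.0608656
Weight by the priors:
  π_A·p_A = 0.47 × 0.0606112 = 0.0284873
  π_B·p_B = 0.37 × 0.850828 = 0.314806
  π_C·p_C = 0.16 × 0.0608656 = 0.0097385
Sum: 0.0284873 + 0.314806 + 0.0097385 = 0.353032
So the posterior for Population B is 0.314806 / 0.353032 ≈ 0.892.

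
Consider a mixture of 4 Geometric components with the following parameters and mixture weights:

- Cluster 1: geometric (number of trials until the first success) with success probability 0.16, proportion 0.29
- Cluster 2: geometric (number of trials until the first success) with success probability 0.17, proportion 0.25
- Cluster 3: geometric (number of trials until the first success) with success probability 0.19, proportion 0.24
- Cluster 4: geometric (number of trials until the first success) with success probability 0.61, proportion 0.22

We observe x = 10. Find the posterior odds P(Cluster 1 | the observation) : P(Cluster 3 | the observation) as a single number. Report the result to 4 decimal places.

Posterior odds = (w_i f_i(x)) / (w_j f_j(x)); the normalising sum cancels.
Geometric probabilities:
  f_1 = 0.0333145
  f_2 = 0.0317798
  f_3 = 0.028518
  f_4 = 0.000127324
0.00966121 / 0.00684432 ≈ 1.4116

1.4116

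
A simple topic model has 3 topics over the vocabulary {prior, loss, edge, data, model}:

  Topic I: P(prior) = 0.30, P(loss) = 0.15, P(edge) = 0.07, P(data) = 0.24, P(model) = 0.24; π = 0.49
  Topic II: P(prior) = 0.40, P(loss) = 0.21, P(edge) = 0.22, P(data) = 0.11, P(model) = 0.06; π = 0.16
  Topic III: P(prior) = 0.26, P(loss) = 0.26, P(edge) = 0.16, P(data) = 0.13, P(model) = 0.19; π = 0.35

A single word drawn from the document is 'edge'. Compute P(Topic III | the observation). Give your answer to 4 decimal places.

Posterior ∝ prior × likelihood, so P(k | x) ∝ π_k f_k(x); normalise over all components.
Categorical probabilities:
  L_I = 0.07
  L_II = 0.22
  L_III = 0.16
Prior × likelihood for each component:
  π_I·L_I = 0.49 × 0.07 = 0.0343
  π_II·L_II = 0.16 × 0.22 = 0.0352
  π_III·L_III = 0.35 × 0.16 = 0.056
Sum: 0.0343 + 0.0352 + 0.056 = 0.1255
P(Topic III | data) = 0.056 / 0.1255 ≈ 0.4462

0.4462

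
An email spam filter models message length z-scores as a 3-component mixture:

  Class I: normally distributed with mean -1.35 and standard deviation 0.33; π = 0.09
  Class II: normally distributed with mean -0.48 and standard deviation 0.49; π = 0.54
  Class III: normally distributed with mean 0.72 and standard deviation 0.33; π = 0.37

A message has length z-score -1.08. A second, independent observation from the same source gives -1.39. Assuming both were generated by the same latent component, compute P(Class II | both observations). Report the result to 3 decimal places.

0.244

By Bayes' theorem, P(k | x) = P(Z=k) f_k(x) / Σ_j P(Z=j) f_j(x).
Since both observations come from the same component, the likelihood for component k is f_k(x₁)·f_k(x₂).
  f_I = [(1/(0.33·√(2π)))·exp(−(-1.08−-1.35)²/(2·0.33²)) = 1.208916·exp(-0.33471) = 0.865034] × [1.20007] = 1.0381
  f_II = [(1/(0.49·√(2π)))·exp(−(-1.08−-0.48)²/(2·0.49²)) = 0.814168·exp(-0.74969) = 0.384706] × [0.145137] = 0.055835
  f_III = [(1/(0.33·√(2π)))·exp(−(-1.08−0.72)²/(2·0.33²)) = 1.208916·exp(-14.87603) = 4.18617e-07] × [1.60281e-09] = 6.70965e-16
Unnormalised posteriors:
  P(Z=I)·f_I = 0.09 × 1.0381 = 0.0934289
  P(Z=II)·f_II = 0.54 × 0.055835 = 0.0301509
  P(Z=III)·f_III = 0.37 × 6.70965e-16 = 2.48257e-16
Normaliser: 0.0934289 + 0.0301509 + 2.48257e-16 = 0.12358
So the posterior for Class II is 0.0301509 / 0.12358 ≈ 0.244.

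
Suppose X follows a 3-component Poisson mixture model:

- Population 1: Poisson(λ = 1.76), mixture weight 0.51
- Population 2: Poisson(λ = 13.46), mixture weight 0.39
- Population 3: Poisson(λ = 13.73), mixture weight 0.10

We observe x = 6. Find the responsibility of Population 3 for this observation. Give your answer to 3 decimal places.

By Bayes' theorem, P(k | x) = π_k f_k(x) / Σ_j π_j f_j(x).
Evaluate each component's likelihood at the observed value:
  p_1 = 0.00710207
  p_2 = 0.0117851
  p_3 = 0.0101351
Multiply by the mixture weights:
  π_1·p_1 = 0.51 × 0.00710207 = 0.00362206
  π_2·p_2 = 0.39 × 0.0117851 = 0.0045962
  π_3·p_3 = 0.10 × 0.0101351 = 0.00101351
Sum: 0.00362206 + 0.0045962 + 0.00101351 = 0.00923176
So the posterior for Population 3 is 0.00101351 / 0.00923176 ≈ 0.110.

0.110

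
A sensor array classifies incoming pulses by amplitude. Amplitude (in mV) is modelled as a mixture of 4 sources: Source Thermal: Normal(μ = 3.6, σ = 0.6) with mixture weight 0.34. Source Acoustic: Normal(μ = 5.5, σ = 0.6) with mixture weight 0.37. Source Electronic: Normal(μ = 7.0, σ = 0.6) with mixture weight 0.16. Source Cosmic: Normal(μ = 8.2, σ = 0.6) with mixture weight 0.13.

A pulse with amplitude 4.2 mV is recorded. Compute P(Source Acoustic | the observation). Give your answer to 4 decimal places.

0.1465

By Bayes' theorem, P(k | x) = P(Z=k) f_k(x) / Σ_j P(Z=j) f_j(x).
Evaluate each component's likelihood at the observed value:
  f_Thermal = (1/(0.6·√(2π)))·exp(−(4.2−3.6)²/(2·0.6²)) = 0.664904·exp(-0.50000) = 0.403285
  f_Acoustic = (1/(0.6·√(2π)))·exp(−(4.2−5.5)²/(2·0.6²)) = 0.664904·exp(-2.34722) = 0.0635877
  f_Electronic = (1/(0.6·√(2π)))·exp(−(4.2−7.0)²/(2·0.6²)) = 0.664904·exp(-10.88889) = 1.24101e-05
  f_Cosmic = (1/(0.6·√(2π)))·exp(−(4.2−8.2)²/(2·0.6²)) = 0.664904·exp(-22.22222) = 1.48515e-10
Prior × likelihood for each component:
  P(Z=Thermal)·f_Thermal = 0.34 × 0.403285 = 0.137117
  P(Z=Acoustic)·f_Acoustic = 0.37 × 0.0635877 = 0.0235275
  P(Z=Electronic)·f_Electronic = 0.16 × 1.24101e-05 = 1.98561e-06
  P(Z=Cosmic)·f_Cosmic = 0.13 × 1.48515e-10 = 1.9307e-11
Evidence: 0.137117 + 0.0235275 + 1.98561e-06 + 1.9307e-11 = 0.160646
P(Source Acoustic | 4.2 mV) ≈ 0.1465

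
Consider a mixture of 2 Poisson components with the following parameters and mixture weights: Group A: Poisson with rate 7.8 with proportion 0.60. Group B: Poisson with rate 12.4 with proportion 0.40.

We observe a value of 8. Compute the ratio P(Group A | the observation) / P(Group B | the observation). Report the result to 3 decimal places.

Since P(k|x) ∝ π_k f_k(x), the posterior odds are π_i f_i(x) / (π_j f_j(x)).
Component likelihoods at x = 8:
  p_A = 0.139232
  p_B = 0.0570954
0.0835393 / 0.0228382 ≈ 3.658

3.658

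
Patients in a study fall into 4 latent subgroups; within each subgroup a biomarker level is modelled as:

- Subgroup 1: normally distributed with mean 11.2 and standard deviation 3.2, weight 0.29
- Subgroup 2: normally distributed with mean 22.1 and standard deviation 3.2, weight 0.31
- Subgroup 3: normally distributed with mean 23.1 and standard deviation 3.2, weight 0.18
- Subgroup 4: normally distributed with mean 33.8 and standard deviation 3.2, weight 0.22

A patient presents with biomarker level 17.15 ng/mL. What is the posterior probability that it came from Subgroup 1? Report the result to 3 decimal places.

Apply Bayes' rule: the posterior for each component is proportional to its prior times its likelihood at x.
Component likelihoods at x = 17.15 ng/mL:
  f_1 = 0.0221321
  f_2 = 0.0376847
  f_3 = 0.0221321
  f_4 = 1.64831e-07
Unnormalised posteriors:
  π_1·f_1 = 0.29 × 0.0221321 = 0.0064183
  π_2·f_2 = 0.31 × 0.0376847 = 0.0116823
  π_3·f_3 = 0.18 × 0.0221321 = 0.00398377
  π_4·f_4 = 0.22 × 1.64831e-07 = 3.62629e-08
Marginal: 0.0064183 + 0.0116823 + 0.00398377 + 3.62629e-08 = 0.0220844
P(Subgroup 1 | data) ≈ 0.291

0.291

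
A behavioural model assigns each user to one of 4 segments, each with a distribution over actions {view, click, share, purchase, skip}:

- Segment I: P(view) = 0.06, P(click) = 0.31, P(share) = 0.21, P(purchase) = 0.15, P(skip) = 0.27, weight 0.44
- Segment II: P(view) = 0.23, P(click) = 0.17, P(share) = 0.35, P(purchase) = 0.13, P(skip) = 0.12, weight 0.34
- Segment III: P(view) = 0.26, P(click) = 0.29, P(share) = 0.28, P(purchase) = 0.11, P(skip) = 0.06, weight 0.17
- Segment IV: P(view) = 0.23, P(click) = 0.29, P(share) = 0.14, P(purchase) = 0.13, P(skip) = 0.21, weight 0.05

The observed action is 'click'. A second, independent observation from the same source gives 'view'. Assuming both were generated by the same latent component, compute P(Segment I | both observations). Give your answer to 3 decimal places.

0.217

P(component k | x) = π_k·f_k(x) / marginal(x), where marginal(x) = Σ_j π_j·f_j(x).
Since both observations come from the same component, the likelihood for component k is f_k(x₁)·f_k(x₂).
  f_I = [P(click | comp) = 0.31] × [0.06] = 0.0186
  f_II = [P(click | comp) = 0.17] × [0.23] = 0.0391
  f_III = [P(click | comp) = 0.29] × [0.26] = 0.0754
  f_IV = [P(click | comp) = 0.29] × [0.23] = 0.0667
Prior × likelihood for each component:
  π_I·f_I = 0.44 × 0.0186 = 0.008184
  π_II·f_II = 0.34 × 0.0391 = 0.013294
  π_III·f_III = 0.17 × 0.0754 = 0.012818
  π_IV·f_IV = 0.05 × 0.0667 = 0.003335
Sum: 0.008184 + 0.013294 + 0.012818 + 0.003335 = 0.037631
P(Segment I | x₁, x₂) = 0.008184 / 0.037631 ≈ 0.217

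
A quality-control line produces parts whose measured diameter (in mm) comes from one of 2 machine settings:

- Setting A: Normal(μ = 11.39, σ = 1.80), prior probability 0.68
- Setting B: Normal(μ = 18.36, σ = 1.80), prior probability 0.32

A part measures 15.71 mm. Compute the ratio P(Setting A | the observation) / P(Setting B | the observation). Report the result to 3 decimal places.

0.353

Posterior odds = (P(Z=i) f_i(x)) / (P(Z=j) f_j(x)); the normalising sum cancels.
Evaluate each component's likelihood at the observed value:
  f_A = 0.0124414
  f_B = 0.0749867
Posterior odds = (P(Z=A)·f_A) / (P(Z=B)·f_B) = (0.68·0.0124414) / (0.32·0.0749867) = 0.00846016 / 0.0239957 ≈ 0.353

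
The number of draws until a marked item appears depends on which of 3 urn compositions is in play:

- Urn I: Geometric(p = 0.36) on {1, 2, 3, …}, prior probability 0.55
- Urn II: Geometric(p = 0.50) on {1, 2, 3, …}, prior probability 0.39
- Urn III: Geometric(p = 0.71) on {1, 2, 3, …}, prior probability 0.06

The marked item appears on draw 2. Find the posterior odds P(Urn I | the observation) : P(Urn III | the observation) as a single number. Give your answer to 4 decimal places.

Since P(k|x) ∝ P(Z=k) f_k(x), the posterior odds are P(Z=i) f_i(x) / (P(Z=j) f_j(x)).
Component likelihoods at x = 2:
  f_I = 0.36·(1−0.36)^1 = 0.36·0.64 = 0.2304
  f_II = 0.50·(1−0.50)^1 = 0.50·0.5 = 0.25
  f_III = 0.71·(1−0.71)^1 = 0.71·0.29 = 0.2059
Odds = (0.55/0.06) × (0.2304/0.2059) = 9.16667 × 1.11899 ≈ 10.2574

10.2574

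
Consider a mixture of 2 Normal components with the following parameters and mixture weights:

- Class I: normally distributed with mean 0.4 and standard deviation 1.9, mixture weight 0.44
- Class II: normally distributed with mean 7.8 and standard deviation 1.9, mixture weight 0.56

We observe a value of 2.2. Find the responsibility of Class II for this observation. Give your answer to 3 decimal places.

Apply Bayes' rule: the posterior for each component is proportional to its prior times its likelihood at x.
Component likelihoods at x = 2.2:
  f_I = (1/(1.9·√(2π)))·exp(−(2.2−0.4)²/(2·1.9²)) = 0.209970·exp(-0.44875) = 0.13405
  f_II = (1/(1.9·√(2π)))·exp(−(2.2−7.8)²/(2·1.9²)) = 0.209970·exp(-4.34349) = 0.00272774
Unnormalised posteriors:
  P(Z=I)·f_I = 0.44 × 0.13405 = 0.0589818
  P(Z=II)·f_II = 0.56 × 0.00272774 = 0.00152753
Evidence: 0.0589818 + 0.00152753 = 0.0605093
Responsibility of Class II: 0.00152753 / 0.0605093 ≈ 0.025

0.025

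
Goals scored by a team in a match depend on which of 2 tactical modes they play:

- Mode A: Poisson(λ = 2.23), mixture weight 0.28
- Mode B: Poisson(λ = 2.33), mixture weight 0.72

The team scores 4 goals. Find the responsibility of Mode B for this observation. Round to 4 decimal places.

Posterior ∝ prior × likelihood, so P(k | x) ∝ π_k f_k(x); normalise over all components.
Evaluate each component's likelihood at the observed value:
  p_A = 0.110798
  p_B = 0.119483
Prior × likelihood for each component:
  π_A·p_A = 0.28 × 0.110798 = 0.0310234
  π_B·p_B = 0.72 × 0.119483 = 0.0860278
Marginal: 0.0310234 + 0.0860278 = 0.117051
Responsibility of Mode B: 0.0860278 / 0.117051 ≈ 0.7350

0.7350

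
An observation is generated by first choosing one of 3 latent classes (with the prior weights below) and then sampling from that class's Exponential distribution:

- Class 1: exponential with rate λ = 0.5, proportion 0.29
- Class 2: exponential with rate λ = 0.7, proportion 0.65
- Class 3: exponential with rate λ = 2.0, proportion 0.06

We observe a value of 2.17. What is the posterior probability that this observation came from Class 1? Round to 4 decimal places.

0.3263

Apply Bayes' rule: the posterior for each component is proportional to its prior times its likelihood at x.
Component likelihoods at x = 2.17:
  p_1 = 0.168951
  p_2 = 0.153251
  p_3 = 0.0260731
Prior × likelihood for each component:
  π_1·p_1 = 0.29 × 0.168951 = 0.0489958
  π_2·p_2 = 0.65 × 0.153251 = 0.0996135
  π_3·p_3 = 0.06 × 0.0260731 = 0.00156438
Evidence: 0.0489958 + 0.0996135 + 0.00156438 = 0.150174
Responsibility of Class 1: 0.0489958 / 0.150174 ≈ 0.3263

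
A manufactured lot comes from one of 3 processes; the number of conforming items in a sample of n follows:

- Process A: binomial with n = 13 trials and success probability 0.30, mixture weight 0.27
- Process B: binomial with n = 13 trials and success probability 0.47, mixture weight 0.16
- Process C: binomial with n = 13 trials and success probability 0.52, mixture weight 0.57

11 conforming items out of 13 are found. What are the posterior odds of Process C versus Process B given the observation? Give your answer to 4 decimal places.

The posterior odds equal the prior odds times the likelihood ratio: (π_i/π_j)·(f_i(x)/f_j(x)).
Component likelihoods at x = 11 conforming items out of 13:
  f_A = 6.77056e-05
  f_B = 0.00541655
  f_C = 0.0135087
Odds = (0.57/0.16) × (0.0135087/0.00541655) = 3.5625 × 2.49397 ≈ 8.8848

8.8848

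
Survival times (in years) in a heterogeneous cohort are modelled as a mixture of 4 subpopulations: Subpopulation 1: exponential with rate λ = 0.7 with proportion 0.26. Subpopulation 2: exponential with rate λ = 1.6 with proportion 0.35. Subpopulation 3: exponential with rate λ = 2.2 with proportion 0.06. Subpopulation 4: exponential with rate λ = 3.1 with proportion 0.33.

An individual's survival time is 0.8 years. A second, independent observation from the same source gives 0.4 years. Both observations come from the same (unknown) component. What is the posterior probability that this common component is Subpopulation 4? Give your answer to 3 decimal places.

By Bayes' theorem, P(k | x) = π_k f_k(x) / Σ_j π_j f_j(x).
Since both observations come from the same component, the likelihood for component k is f_k(x₁)·f_k(x₂).
  f_1 = [0.7·e^(−0.7·0.8) = 0.7·e^(−0.5600) = 0.399846] × [0.529049] = 0.211538
  f_2 = [1.6·e^(−1.6·0.8) = 1.6·e^(−1.2800) = 0.44486] × [0.843668] = 0.375314
  f_3 = [2.2·e^(−2.2·0.8) = 2.2·e^(−1.7600) = 0.378499] × [0.912522] = 0.345389
  f_4 = [3.1·e^(−3.1·0.8) = 3.1·e^(−2.4800) = 0.259604] × [0.897091] = 0.232888
Weight by the priors:
  π_1·f_1 = 0.26 × 0.211538 = 0.0549999
  π_2·f_2 = 0.35 × 0.375314 = 0.13136
  π_3·f_3 = 0.06 × 0.345389 = 0.0207233
  π_4·f_4 = 0.33 × 0.232888 = 0.0768532
Marginal: 0.0549999 + 0.13136 + 0.0207233 + 0.0768532 = 0.283936
Responsibility of Subpopulation 4: 0.0768532 / 0.283936 ≈ 0.271

0.271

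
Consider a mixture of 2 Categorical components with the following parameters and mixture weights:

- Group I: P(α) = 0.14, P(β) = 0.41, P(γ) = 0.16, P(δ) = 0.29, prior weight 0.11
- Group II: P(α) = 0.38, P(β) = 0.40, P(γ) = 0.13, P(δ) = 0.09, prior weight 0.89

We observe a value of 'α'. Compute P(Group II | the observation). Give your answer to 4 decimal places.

P(component k | x) = w_k·f_k(x) / marginal(x), where marginal(x) = Σ_j w_j·f_j(x).
Component likelihoods at x = 'α':
  f_I = P(α | comp) = 0.14
  f_II = P(α | comp) = 0.38
Multiply by the mixture weights:
  w_I·f_I = 0.11 × 0.14 = 0.0154
  w_II·f_II = 0.89 × 0.38 = 0.3382
Marginal: 0.0154 + 0.3382 = 0.3536
So the posterior for Group II is 0.3382 / 0.3536 ≈ 0.9564.

0.9564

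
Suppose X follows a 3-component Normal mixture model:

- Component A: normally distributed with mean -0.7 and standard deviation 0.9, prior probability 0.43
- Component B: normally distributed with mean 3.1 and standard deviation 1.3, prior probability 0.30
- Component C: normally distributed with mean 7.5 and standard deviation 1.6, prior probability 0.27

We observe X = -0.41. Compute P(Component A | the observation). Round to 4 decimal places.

By Bayes' theorem, P(k | x) = P(Z=k) f_k(x) / Σ_j P(Z=j) f_j(x).
Component likelihoods at x = -0.41:
  L_A = 0.420845
  L_B = 0.0080161
  L_C = 1.22904e-06
Multiply by the mixture weights:
  P(Z=A)·L_A = 0.43 × 0.420845 = 0.180963
  P(Z=B)·L_B = 0.30 × 0.0080161 = 0.00240483
  P(Z=C)·L_C = 0.27 × 1.22904e-06 = 3.31842e-07
Evidence: 0.180963 + 0.00240483 + 3.31842e-07 = 0.183368
P(Component A | data) ≈ 0.9869

0.9869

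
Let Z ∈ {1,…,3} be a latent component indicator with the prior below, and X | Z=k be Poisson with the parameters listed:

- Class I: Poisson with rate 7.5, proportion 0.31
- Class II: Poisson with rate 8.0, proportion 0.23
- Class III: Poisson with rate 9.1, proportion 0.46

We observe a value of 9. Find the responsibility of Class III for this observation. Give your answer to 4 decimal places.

0.4862

By Bayes' theorem, P(k | x) = π_k f_k(x) / Σ_j π_j f_j(x).
Component likelihoods at x = 9:
  f_I = 0.11444
  f_II = 0.124077
  f_III = 0.131683
Prior × likelihood for each component:
  π_I·f_I = 0.31 × 0.11444 = 0.0354766
  π_II·f_II = 0.23 × 0.124077 = 0.0285377
  π_III·f_III = 0.46 × 0.131683 = 0.0605742
Denominator: 0.0354766 + 0.0285377 + 0.0605742 = 0.124588
P(Class III | the observation) ≈ 0.4862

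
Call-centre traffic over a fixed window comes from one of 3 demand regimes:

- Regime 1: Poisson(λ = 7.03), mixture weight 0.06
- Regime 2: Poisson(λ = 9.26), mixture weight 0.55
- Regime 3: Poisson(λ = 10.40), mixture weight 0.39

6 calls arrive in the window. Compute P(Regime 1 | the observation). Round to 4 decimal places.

0.1178

The responsibility of component k is w_k f_k(x) divided by Σ_j w_j f_j(x).
Evaluate each component's likelihood at the observed value:
  L_1 = e^(−7.03)·7.03^6/6! = 0.148357
  L_2 = e^(−9.26)·9.26^6/6! = 0.0833233
  L_3 = e^(−10.40)·10.40^6/6! = 0.0534817
Unnormalised posteriors:
  w_1·L_1 = 0.06 × 0.148357 = 0.00890144
  w_2·L_2 = 0.55 × 0.0833233 = 0.0458278
  w_3·L_3 = 0.39 × 0.0534817 = 0.0208578
Marginal: 0.00890144 + 0.0458278 + 0.0208578 = 0.0755871
P(Regime 1 | the observation) = 0.00890144 / 0.0755871 ≈ 0.1178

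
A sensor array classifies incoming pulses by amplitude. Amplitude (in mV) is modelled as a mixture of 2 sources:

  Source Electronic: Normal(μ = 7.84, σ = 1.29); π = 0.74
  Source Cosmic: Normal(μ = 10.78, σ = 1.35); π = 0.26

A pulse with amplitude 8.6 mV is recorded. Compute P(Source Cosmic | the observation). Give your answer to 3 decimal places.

Posterior ∝ prior × likelihood, so P(k | x) ∝ π_k f_k(x); normalise over all components.
Normal densities:
  p_Electronic = (1/(1.29·√(2π)))·exp(−(8.6−7.84)²/(2·1.29²)) = 0.309258·exp(-0.17355) = 0.259986
  p_Cosmic = (1/(1.35·√(2π)))·exp(−(8.6−10.78)²/(2·1.35²)) = 0.295513·exp(-1.30381) = 0.0802301
Multiply by the mixture weights:
  π_Electronic·p_Electronic = 0.74 × 0.259986 = 0.19239
  π_Cosmic·p_Cosmic = 0.26 × 0.0802301 = 0.0208598
Normaliser: 0.19239 + 0.0208598 = 0.213249
P(Source Cosmic | data) ≈ 0.098

0.098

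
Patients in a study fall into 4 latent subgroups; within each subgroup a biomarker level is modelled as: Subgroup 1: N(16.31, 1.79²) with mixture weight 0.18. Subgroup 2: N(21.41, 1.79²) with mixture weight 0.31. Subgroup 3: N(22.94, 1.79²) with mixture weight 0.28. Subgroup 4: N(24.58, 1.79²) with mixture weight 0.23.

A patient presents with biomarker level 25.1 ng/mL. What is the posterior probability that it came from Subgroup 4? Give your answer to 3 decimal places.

Apply Bayes' rule: the posterior for each component is proportional to its prior times its likelihood at x.
Normal densities:
  p_1 = 1.29342e-06
  p_2 = 0.0266239
  p_3 = 0.107612
  p_4 = 0.213664
Prior × likelihood for each component:
  P(Z=1)·p_1 = 0.18 × 1.29342e-06 = 2.32815e-07
  P(Z=2)·p_2 = 0.31 × 0.0266239 = 0.0082534
  P(Z=3)·p_3 = 0.28 × 0.107612 = 0.0301314
  P(Z=4)·p_4 = 0.23 × 0.213664 = 0.0491427
Sum: 2.32815e-07 + 0.0082534 + 0.0301314 + 0.0491427 = 0.0875278
P(Subgroup 4 | x) ≈ 0.561

0.561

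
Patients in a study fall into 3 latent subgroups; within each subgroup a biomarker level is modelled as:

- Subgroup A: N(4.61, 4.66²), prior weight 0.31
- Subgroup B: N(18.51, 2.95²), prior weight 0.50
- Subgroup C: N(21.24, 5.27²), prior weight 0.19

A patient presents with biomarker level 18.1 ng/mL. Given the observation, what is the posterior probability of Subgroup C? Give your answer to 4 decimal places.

0.1517

Apply Bayes' rule: the posterior for each component is proportional to its prior times its likelihood at x.
Evaluate each component's likelihood at the observed value:
  p_A = (1/(4.66·√(2π)))·exp(−(18.1−4.61)²/(2·4.66²)) = 0.085610·exp(-4.19008) = 0.00129657
  p_B = (1/(2.95·√(2π)))·exp(−(18.1−18.51)²/(2·2.95²)) = 0.135235·exp(-0.00966) = 0.133935
  p_C = (1/(5.27·√(2π)))·exp(−(18.1−21.24)²/(2·5.27²)) = 0.075701·exp(-0.17750) = 0.0633885
Multiply by the mixture weights:
  π_A·p_A = 0.31 × 0.00129657 = 0.000401937
  π_B·p_B = 0.50 × 0.133935 = 0.0669674
  π_C·p_C = 0.19 × 0.0633885 = 0.0120438
Evidence: 0.000401937 + 0.0669674 + 0.0120438 = 0.0794132
So the posterior for Subgroup C is 0.0120438 / 0.0794132 ≈ 0.1517.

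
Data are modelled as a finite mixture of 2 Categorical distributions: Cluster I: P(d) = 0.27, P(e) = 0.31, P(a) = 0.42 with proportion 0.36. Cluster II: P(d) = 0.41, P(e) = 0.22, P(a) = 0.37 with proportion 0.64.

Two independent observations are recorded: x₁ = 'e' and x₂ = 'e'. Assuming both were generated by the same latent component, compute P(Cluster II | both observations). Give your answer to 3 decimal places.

The responsibility of component k is π_k f_k(x) divided by Σ_j π_j f_j(x).
Since both observations come from the same component, the likelihood for component k is f_k(x₁)·f_k(x₂).
  L_I = [P(e | comp) = 0.31] × [0.31] = 0.0961
  L_II = [P(e | comp) = 0.22] × [0.22] = 0.0484
Weight by the priors:
  π_I·L_I = 0.36 × 0.0961 = 0.034596
  π_II·L_II = 0.64 × 0.0484 = 0.030976
Denominator: 0.034596 + 0.030976 = 0.065572
P(Cluster II | data) ≈ 0.472

0.472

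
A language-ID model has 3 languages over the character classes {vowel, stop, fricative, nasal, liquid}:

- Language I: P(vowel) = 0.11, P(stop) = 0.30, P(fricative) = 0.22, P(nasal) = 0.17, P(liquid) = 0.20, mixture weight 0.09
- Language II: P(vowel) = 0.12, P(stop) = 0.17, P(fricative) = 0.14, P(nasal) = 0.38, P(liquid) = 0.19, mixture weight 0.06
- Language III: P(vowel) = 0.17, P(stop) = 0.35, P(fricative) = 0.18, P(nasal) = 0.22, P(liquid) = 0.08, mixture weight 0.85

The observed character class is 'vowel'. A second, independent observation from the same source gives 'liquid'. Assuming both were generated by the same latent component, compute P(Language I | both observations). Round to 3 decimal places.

0.133

The responsibility of component k is π_k f_k(x) divided by Σ_j π_j f_j(x).
Since both observations come from the same component, the likelihood for component k is f_k(x₁)·f_k(x₂).
  L_I = [P(vowel | comp) = 0.11] × [0.2] = 0.022
  L_II = [P(vowel | comp) = 0.12] × [0.19] = 0.0228
  L_III = [P(vowel | comp) = 0.17] × [0.08] = 0.0136
Prior × likelihood for each component:
  π_I·L_I = 0.09 × 0.022 = 0.00198
  π_II·L_II = 0.06 × 0.0228 = 0.001368
  π_III·L_III = 0.85 × 0.0136 = 0.01156
Normaliser: 0.00198 + 0.001368 + 0.01156 = 0.014908
Responsibility of Language I: 0.00198 / 0.014908 ≈ 0.133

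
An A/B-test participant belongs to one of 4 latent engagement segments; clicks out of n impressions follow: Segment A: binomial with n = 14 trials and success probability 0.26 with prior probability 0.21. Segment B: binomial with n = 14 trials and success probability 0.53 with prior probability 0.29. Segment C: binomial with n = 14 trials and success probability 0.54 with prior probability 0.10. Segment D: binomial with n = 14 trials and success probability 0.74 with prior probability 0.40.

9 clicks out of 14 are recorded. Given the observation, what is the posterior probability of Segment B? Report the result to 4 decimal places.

0.3548

Posterior ∝ prior × likelihood, so P(k | x) ∝ π_k f_k(x); normalise over all components.
Component likelihoods at x = 9 clicks out of 14:
  p_A = C(14,9)·0.26^9·0.74^5 = 2002·5.4295e-06·0.221901 = 0.00241203
  p_B = C(14,9)·0.53^9·0.47^5 = 2002·0.00329976·0.0229345 = 0.151508
  p_C = C(14,9)·0.54^9·0.46^5 = 2002·0.00390431·0.0205963 = 0.160989
  p_D = C(14,9)·0.74^9·0.26^5 = 2002·0.0665404·0.00118814 = 0.158276
Multiply by the mixture weights:
  π_A·p_A = 0.21 × 0.00241203 = 0.000506526
  π_B·p_B = 0.29 × 0.151508 = 0.0439374
  π_C·p_C = 0.10 × 0.160989 = 0.0160989
  π_D·p_D = 0.40 × 0.158276 = 0.0633106
Sum: 0.000506526 + 0.0439374 + 0.0160989 + 0.0633106 = 0.123853
P(Segment B | the observation) ≈ 0.3548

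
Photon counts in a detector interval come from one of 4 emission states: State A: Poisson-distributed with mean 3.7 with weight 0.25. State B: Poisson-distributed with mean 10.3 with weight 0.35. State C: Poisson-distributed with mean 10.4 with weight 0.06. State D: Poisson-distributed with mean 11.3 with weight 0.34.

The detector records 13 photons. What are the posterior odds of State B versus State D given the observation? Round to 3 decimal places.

0.839

Only the two components matter; the odds are (P(Z=i) f_i(x)) / (P(Z=j) f_j(x)).
Component likelihoods at x = 13 photons:
  f_A = 9.67058e-05
  f_B = 0.0793178
  f_C = 0.0813749
  f_D = 0.0973222
Posterior odds = (P(Z=B)·f_B) / (P(Z=D)·f_D) = (0.35·0.0793178) / (0.34·0.0973222) = 0.0277612 / 0.0330895 ≈ 0.839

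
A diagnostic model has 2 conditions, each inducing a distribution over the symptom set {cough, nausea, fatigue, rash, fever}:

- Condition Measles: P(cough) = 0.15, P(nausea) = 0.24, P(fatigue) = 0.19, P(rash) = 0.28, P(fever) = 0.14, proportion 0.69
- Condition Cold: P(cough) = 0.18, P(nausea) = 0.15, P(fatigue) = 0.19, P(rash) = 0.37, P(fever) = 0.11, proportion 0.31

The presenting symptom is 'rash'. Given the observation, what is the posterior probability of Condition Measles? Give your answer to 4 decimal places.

0.6275

Apply Bayes' rule: the posterior for each component is proportional to its prior times its likelihood at x.
Categorical probabilities:
  L_Measles = 0.28
  L_Cold = 0.37
Prior × likelihood for each component:
  π_Measles·L_Measles = 0.69 × 0.28 = 0.1932
  π_Cold·L_Cold = 0.31 × 0.37 = 0.1147
Sum: 0.1932 + 0.1147 = 0.3079
Responsibility of Condition Measles: 0.1932 / 0.3079 ≈ 0.6275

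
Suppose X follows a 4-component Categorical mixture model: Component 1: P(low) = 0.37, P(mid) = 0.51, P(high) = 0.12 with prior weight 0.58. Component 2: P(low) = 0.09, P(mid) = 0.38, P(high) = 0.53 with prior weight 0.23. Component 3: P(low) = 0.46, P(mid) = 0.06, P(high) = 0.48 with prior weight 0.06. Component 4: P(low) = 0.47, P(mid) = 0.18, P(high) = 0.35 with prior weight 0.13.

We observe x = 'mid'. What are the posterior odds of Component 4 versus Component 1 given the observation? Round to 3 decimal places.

The posterior odds equal the prior odds times the likelihood ratio: (P(Z=i)/P(Z=j))·(f_i(x)/f_j(x)).
Categorical probabilities:
  f_1 = 0.51
  f_2 = 0.38
  f_3 = 0.06
  f_4 = 0.18
0.0234 / 0.2958 ≈ 0.079

0.079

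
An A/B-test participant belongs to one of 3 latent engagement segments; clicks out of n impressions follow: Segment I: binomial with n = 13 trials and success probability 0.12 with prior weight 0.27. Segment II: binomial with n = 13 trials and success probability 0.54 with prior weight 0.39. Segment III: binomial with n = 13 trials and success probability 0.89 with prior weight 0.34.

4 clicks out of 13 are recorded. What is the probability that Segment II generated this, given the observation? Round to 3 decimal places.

0.633

P(component k | x) = w_k·f_k(x) / marginal(x), where marginal(x) = Σ_j w_j·f_j(x).
Component likelihoods at x = 4 clicks out of 13:
  f_I = C(13,4)·0.12^4·0.88^9 = 715·0.00020736·0.316478 = 0.0469218
  f_II = C(13,4)·0.54^4·0.46^9 = 715·0.0850306·0.00092219 = 0.0560663
  f_III = C(13,4)·0.89^4·0.11^9 = 715·0.627422·2.35795e-09 = 1.05779e-06
Multiply by the mixture weights:
  w_I·f_I = 0.27 × 0.0469218 = 0.0126689
  w_II·f_II = 0.39 × 0.0560663 = 0.0218658
  w_III·f_III = 0.34 × 1.05779e-06 = 3.59649e-07
Normaliser: 0.0126689 + 0.0218658 + 3.59649e-07 = 0.0345351
P(Segment II | the observation) = 0.0218658 / 0.0345351 ≈ 0.633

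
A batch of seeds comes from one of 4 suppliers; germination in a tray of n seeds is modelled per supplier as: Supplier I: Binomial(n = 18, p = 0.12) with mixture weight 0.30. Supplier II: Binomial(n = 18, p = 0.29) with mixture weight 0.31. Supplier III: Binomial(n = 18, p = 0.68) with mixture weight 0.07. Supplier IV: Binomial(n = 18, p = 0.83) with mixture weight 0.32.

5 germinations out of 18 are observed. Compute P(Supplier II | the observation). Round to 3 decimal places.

P(component k | x) = P(Z=k)·f_k(x) / marginal(x), where marginal(x) = Σ_j P(Z=j)·f_j(x).
Component likelihoods at x = 5 germinations out of 18:
  f_I = C(18,5)·0.12^5·0.88^13 = 8568·2.48832e-05·0.189791 = 0.0404632
  f_II = C(18,5)·0.29^5·0.71^13 = 8568·0.00205111·0.0116509 = 0.204752
  f_III = C(18,5)·0.68^5·0.32^13 = 8568·0.145393·3.68935e-07 = 0.000459593
  f_IV = C(18,5)·0.83^5·0.17^13 = 8568·0.393904·9.90458e-11 = 3.34277e-07
Prior × likelihood for each component:
  P(Z=I)·f_I = 0.30 × 0.0404632 = 0.012139
  P(Z=II)·f_II = 0.31 × 0.204752 = 0.0634731
  P(Z=III)·f_III = 0.07 × 0.000459593 = 3.21715e-05
  P(Z=IV)·f_IV = 0.32 × 3.34277e-07 = 1.06968e-07
Normaliser: 0.012139 + 0.0634731 + 3.21715e-05 + 1.06968e-07 = 0.0756443
So the posterior for Supplier II is 0.0634731 / 0.0756443 ≈ 0.839.

0.839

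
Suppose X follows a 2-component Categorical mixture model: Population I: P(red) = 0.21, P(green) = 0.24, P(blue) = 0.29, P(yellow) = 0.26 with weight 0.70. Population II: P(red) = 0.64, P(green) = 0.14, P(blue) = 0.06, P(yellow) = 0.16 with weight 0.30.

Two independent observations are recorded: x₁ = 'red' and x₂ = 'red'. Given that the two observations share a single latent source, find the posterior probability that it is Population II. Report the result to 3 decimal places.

0.799

P(component k | x) = π_k·f_k(x) / marginal(x), where marginal(x) = Σ_j π_j·f_j(x).
Since both observations come from the same component, the likelihood for component k is f_k(x₁)·f_k(x₂).
  L_I = [P(red | comp) = 0.21] × [0.21] = 0.0441
  L_II = [P(red | comp) = 0.64] × [0.64] = 0.4096
Prior × likelihood for each component:
  π_I·L_I = 0.70 × 0.0441 = 0.03087
  π_II·L_II = 0.30 × 0.4096 = 0.12288
Evidence: 0.03087 + 0.12288 = 0.15375
So the posterior for Population II is 0.12288 / 0.15375 ≈ 0.799.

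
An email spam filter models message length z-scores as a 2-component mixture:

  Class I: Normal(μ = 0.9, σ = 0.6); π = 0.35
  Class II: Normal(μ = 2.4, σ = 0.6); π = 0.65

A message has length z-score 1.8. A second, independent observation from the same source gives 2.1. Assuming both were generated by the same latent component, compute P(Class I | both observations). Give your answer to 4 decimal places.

The responsibility of component k is π_k f_k(x) divided by Σ_j π_j f_j(x).
Since both observations come from the same component, the likelihood for component k is f_k(x₁)·f_k(x₂).
  p_I = [(1/(0.6·√(2π)))·exp(−(1.8−0.9)²/(2·0.6²)) = 0.664904·exp(-1.12500) = 0.215863] × [0.0899849] = 0.0194244
  p_II = [(1/(0.6·√(2π)))·exp(−(1.8−2.4)²/(2·0.6²)) = 0.664904·exp(-0.50000) = 0.403285] × [0.586776] = 0.236638
Weight by the priors:
  π_I·p_I = 0.35 × 0.0194244 = 0.00679854
  π_II·p_II = 0.65 × 0.236638 = 0.153814
Sum: 0.00679854 + 0.153814 = 0.160613
Responsibility of Class I: 0.00679854 / 0.160613 ≈ 0.0423

0.0423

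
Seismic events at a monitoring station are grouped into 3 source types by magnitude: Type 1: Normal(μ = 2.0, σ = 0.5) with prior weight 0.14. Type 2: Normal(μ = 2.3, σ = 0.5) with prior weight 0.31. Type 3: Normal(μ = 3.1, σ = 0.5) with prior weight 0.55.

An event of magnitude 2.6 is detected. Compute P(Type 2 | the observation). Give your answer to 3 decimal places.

0.392

By Bayes' theorem, P(k | x) = P(Z=k) f_k(x) / Σ_j P(Z=j) f_j(x).
Evaluate each component's likelihood at the observed value:
  p_1 = 0.388372
  p_2 = 0.666449
  p_3 = 0.483941
Multiply by the mixture weights:
  P(Z=1)·p_1 = 0.14 × 0.388372 = 0.0543721
  P(Z=2)·p_2 = 0.31 × 0.666449 = 0.206599
  P(Z=3)·p_3 = 0.55 × 0.483941 = 0.266168
Sum: 0.0543721 + 0.206599 + 0.266168 = 0.527139
P(Type 2 | data) = 0.206599 / 0.527139 ≈ 0.392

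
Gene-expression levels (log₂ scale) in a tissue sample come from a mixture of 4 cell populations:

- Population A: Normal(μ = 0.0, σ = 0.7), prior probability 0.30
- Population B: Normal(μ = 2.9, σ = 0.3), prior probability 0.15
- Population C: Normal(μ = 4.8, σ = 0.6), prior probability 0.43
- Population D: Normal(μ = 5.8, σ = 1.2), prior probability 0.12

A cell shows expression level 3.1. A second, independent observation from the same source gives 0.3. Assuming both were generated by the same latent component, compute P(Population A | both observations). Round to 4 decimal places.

0.9941

P(component k | x) = π_k·f_k(x) / marginal(x), where marginal(x) = Σ_j π_j·f_j(x).
Since both observations come from the same component, the likelihood for component k is f_k(x₁)·f_k(x₂).
  p_A = [3.14099e-05] × [0.51991] = 1.63303e-05
  p_B = [1.06483] × [6.51056e-17] = 6.93262e-17
  p_C = [0.0120102] × [4.0572e-13] = 4.87277e-15
  p_D = [0.0264497] × [9.12281e-06] = 2.41296e-07
Weight by the priors:
  π_A·p_A = 0.30 × 1.63303e-05 = 4.8991e-06
  π_B·p_B = 0.15 × 6.93262e-17 = 1.03989e-17
  π_C·p_C = 0.43 × 4.87277e-15 = 2.09529e-15
  π_D·p_D = 0.12 × 2.41296e-07 = 2.89555e-08
Denominator: 4.8991e-06 + 1.03989e-17 + 2.09529e-15 + 2.89555e-08 = 4.92805e-06
Responsibility of Population A: 4.8991e-06 / 4.92805e-06 ≈ 0.9941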